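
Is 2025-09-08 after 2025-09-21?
No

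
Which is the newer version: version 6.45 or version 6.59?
version 6.59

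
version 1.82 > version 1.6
True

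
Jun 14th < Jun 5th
False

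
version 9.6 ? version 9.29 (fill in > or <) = <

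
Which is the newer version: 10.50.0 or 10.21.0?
10.50.0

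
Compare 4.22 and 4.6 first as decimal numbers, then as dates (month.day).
As decimals: 4.22 < 4.6. As dates: 4/22 is later than 4/6 (day 22 > day 6).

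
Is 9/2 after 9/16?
No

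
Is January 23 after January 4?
Yes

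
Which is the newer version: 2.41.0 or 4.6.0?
4.6.0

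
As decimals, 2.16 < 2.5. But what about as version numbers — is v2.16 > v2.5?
True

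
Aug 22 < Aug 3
False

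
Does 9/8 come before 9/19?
Yes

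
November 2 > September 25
True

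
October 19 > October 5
True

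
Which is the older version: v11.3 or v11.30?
v11.3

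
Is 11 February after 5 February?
Yes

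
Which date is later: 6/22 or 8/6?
8/6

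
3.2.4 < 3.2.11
True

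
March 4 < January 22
False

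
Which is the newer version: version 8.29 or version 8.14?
version 8.29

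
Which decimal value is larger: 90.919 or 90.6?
90.919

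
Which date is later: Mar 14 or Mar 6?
Mar 14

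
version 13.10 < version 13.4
False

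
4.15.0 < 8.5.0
True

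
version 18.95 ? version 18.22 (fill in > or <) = >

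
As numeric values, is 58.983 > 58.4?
True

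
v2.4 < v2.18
True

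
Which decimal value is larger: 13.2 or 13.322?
13.322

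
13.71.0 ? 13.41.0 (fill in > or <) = >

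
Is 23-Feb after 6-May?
No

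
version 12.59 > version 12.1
True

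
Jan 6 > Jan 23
False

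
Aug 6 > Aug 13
False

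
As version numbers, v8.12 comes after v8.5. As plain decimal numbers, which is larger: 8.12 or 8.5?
8.5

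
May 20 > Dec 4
False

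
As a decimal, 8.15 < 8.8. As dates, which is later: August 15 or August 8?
August 15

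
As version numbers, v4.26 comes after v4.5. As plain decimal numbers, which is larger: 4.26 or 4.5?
4.5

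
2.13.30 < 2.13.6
False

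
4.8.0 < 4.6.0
False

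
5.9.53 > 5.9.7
True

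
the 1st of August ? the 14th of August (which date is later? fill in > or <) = <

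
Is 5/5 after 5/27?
No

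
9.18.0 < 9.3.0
False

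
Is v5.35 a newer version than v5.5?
Yes. Version numbers are compared segment by segment as integers, not as decimals: minor version 35 > 5, so v5.35 > v5.5 (even though the decimal 5.35 < 5.5).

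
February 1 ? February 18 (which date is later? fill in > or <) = <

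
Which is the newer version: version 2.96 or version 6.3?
version 6.3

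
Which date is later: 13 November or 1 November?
13 November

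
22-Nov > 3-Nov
True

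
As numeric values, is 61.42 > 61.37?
True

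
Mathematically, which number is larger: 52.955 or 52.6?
52.955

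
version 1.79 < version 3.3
True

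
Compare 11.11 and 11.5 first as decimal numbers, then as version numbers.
As decimals: 11.11 < 11.5. As versions: v11.11 > v11.5 (minor version 11 > 5).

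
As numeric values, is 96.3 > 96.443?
False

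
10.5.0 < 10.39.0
True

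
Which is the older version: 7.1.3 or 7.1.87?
7.1.3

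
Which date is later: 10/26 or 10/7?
10/26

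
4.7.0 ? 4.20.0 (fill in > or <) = <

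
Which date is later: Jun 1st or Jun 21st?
Jun 21st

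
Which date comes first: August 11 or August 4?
August 4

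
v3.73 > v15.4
False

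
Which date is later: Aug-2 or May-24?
Aug-2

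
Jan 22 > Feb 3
False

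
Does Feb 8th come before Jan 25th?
No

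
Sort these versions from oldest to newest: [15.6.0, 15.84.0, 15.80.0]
[15.6.0, 15.80.0, 15.84.0]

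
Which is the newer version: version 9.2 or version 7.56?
version 9.2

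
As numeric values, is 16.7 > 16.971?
False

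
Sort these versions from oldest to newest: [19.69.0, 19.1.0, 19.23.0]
[19.1.0, 19.23.0, 19.69.0]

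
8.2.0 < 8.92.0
True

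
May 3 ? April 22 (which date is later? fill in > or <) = >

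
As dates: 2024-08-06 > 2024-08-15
False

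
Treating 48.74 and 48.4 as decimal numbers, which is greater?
48.74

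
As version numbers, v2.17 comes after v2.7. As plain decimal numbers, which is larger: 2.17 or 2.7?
2.7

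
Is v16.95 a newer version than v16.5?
Yes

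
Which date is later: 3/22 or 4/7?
4/7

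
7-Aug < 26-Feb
False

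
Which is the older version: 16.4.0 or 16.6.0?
16.4.0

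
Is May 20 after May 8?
Yes. Day 20 comes after day 8 in May — this is a date comparison, not a decimal one (the decimal 5.20 would be smaller than 5.8).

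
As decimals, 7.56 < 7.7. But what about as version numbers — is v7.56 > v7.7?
True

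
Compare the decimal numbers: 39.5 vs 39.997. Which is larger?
39.997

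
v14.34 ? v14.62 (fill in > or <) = <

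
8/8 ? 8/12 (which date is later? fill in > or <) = <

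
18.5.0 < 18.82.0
True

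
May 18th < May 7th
False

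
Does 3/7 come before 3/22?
Yes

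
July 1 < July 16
True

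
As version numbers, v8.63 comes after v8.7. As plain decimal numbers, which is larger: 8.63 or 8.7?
8.7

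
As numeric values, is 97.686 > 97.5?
True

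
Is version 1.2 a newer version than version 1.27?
No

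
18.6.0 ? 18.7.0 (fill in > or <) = <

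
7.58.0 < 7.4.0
False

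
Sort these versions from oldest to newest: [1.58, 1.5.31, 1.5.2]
[1.5.2, 1.5.31, 1.58]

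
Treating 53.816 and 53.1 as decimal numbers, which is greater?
53.816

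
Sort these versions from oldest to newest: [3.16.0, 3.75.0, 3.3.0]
[3.3.0, 3.16.0, 3.75.0]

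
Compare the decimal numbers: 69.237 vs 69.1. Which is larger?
69.237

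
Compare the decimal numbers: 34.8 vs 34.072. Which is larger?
34.8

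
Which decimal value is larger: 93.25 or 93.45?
93.45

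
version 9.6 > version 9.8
False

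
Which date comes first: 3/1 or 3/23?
3/1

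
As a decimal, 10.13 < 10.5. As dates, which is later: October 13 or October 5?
October 13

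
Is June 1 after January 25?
Yes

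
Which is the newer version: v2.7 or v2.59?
v2.59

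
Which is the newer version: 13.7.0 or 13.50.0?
13.50.0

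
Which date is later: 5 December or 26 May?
5 December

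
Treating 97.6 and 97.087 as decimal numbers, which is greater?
97.6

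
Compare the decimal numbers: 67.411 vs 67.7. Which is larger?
67.7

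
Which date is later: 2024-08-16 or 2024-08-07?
2024-08-16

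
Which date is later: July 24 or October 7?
October 7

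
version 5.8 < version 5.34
True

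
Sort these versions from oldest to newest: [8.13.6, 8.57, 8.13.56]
[8.13.6, 8.13.56, 8.57]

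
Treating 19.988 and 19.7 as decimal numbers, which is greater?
19.988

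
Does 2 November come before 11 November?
Yes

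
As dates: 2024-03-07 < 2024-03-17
True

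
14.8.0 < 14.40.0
True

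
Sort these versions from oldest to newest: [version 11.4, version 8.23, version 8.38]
[version 8.23, version 8.38, version 11.4]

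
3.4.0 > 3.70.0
False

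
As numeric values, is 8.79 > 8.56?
True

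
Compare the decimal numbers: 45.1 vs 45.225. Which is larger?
45.225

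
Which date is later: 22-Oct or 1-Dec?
1-Dec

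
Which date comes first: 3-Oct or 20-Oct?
3-Oct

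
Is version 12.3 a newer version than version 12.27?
No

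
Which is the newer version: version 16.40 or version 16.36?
version 16.40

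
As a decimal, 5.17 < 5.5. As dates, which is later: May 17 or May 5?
May 17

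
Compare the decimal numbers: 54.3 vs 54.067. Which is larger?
54.3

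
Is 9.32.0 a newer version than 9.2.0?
Yes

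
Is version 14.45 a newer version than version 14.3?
Yes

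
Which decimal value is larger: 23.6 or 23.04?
23.6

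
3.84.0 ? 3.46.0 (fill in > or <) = >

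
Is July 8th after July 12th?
No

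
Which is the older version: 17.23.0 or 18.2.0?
17.23.0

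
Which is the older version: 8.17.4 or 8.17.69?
8.17.4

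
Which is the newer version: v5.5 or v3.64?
v5.5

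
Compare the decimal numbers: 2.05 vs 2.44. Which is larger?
2.44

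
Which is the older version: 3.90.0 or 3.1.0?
3.1.0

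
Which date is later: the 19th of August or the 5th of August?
the 19th of August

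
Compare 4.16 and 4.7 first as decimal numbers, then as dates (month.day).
As decimals: 4.16 < 4.7. As dates: 4/16 is later than 4/7 (day 16 > day 7).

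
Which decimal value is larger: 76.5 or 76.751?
76.751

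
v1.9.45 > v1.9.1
True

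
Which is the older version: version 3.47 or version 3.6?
version 3.6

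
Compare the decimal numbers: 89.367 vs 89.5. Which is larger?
89.5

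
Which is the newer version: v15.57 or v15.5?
v15.57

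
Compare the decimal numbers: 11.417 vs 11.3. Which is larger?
11.417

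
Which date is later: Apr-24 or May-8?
May-8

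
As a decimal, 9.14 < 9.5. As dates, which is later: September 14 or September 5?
September 14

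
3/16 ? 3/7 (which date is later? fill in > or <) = >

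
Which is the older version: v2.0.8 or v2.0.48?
v2.0.8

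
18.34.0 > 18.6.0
True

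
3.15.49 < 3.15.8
False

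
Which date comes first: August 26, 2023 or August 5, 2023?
August 5, 2023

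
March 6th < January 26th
False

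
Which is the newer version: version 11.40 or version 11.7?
version 11.40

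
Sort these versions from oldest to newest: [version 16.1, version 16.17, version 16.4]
[version 16.1, version 16.4, version 16.17]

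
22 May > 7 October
False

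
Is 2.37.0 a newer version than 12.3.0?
No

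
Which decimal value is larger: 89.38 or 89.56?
89.56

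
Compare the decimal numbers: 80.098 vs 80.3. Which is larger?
80.3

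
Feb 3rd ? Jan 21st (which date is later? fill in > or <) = >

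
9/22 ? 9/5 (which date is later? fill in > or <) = >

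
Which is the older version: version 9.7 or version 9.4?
version 9.4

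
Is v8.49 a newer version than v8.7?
Yes. Version numbers are compared segment by segment as integers, not as decimals: minor version 49 > 7, so v8.49 > v8.7 (even though the decimal 8.49 < 8.7).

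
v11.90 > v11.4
True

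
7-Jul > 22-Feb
True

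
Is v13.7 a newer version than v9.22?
Yes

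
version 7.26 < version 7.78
True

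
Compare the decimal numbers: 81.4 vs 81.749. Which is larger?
81.749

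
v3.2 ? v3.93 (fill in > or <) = <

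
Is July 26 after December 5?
No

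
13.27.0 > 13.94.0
False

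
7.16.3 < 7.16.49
True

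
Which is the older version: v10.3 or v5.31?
v5.31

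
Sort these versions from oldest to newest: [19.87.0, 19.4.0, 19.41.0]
[19.4.0, 19.41.0, 19.87.0]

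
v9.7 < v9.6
False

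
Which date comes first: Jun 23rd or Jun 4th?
Jun 4th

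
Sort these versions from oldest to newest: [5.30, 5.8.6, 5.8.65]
[5.8.6, 5.8.65, 5.30]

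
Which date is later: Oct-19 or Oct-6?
Oct-19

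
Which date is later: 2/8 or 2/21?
2/21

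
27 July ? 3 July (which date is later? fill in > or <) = >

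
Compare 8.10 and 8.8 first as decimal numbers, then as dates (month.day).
As decimals: 8.10 < 8.8. As dates: 8/10 is later than 8/8 (day 10 > day 8).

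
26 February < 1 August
True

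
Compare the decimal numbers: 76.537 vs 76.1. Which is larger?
76.537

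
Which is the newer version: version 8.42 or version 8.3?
version 8.42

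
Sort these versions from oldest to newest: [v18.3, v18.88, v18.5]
[v18.3, v18.5, v18.88]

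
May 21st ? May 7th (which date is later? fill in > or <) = >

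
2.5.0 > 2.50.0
False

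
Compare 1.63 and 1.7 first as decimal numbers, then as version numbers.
As decimals: 1.63 < 1.7. As versions: v1.63 > v1.7 (minor version 63 > 7).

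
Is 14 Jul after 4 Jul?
Yes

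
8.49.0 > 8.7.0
True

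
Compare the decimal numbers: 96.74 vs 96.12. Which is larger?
96.74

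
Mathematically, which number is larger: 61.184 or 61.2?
61.2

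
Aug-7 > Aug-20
False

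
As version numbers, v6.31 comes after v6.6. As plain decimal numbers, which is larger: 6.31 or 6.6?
6.6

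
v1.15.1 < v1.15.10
True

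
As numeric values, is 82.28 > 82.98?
False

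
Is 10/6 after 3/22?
Yes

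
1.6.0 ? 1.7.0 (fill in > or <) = <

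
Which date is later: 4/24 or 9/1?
9/1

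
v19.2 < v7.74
False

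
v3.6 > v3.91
False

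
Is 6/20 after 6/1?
Yes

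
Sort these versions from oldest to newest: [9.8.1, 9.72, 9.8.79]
[9.8.1, 9.8.79, 9.72]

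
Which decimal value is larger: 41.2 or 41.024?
41.2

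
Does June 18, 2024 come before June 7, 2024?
No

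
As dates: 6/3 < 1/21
False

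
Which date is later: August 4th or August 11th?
August 11th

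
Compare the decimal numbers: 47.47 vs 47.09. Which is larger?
47.47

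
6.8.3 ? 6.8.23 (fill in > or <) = <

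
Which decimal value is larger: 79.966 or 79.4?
79.966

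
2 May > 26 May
False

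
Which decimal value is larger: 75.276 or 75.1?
75.276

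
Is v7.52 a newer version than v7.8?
Yes. Version numbers are compared segment by segment as integers, not as decimals: minor version 52 > 8, so v7.52 > v7.8 (even though the decimal 7.52 < 7.8).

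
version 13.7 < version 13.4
False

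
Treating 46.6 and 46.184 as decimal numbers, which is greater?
46.6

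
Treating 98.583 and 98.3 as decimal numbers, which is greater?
98.583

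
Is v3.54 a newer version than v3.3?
Yes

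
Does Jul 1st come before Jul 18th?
Yes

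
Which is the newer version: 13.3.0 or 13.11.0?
13.11.0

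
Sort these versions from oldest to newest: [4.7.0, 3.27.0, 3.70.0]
[3.27.0, 3.70.0, 4.7.0]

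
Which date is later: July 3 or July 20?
July 20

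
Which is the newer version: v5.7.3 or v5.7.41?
v5.7.41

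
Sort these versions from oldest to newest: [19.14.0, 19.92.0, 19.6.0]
[19.6.0, 19.14.0, 19.92.0]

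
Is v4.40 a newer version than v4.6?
Yes. Version numbers are compared segment by segment as integers, not as decimals: minor version 40 > 6, so v4.40 > v4.6 (even though the decimal 4.40 < 4.6).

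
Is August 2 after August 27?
No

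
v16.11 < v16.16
True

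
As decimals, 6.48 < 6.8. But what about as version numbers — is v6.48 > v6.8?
True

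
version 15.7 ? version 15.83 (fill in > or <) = <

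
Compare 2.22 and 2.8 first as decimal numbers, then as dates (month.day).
As decimals: 2.22 < 2.8. As dates: 2/22 is later than 2/8 (day 22 > day 8).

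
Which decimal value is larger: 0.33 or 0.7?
0.7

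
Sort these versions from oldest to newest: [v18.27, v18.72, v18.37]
[v18.27, v18.37, v18.72]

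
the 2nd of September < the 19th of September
True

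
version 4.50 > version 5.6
False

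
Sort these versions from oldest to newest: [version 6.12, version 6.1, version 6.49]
[version 6.1, version 6.12, version 6.49]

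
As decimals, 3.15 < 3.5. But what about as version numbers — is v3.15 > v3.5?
True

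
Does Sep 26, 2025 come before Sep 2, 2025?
No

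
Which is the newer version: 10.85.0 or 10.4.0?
10.85.0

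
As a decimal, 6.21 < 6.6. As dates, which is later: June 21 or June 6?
June 21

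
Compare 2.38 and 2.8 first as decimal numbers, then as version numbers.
As decimals: 2.38 < 2.8. As versions: v2.38 > v2.8 (minor version 38 > 8).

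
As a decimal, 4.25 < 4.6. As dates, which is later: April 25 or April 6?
April 25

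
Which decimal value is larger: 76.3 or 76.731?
76.731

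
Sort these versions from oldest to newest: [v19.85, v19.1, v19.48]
[v19.1, v19.48, v19.85]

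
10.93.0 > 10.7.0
True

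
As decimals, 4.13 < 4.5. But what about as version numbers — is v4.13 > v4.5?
True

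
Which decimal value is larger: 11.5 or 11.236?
11.5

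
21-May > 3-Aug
False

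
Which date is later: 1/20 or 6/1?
6/1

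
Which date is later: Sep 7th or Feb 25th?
Sep 7th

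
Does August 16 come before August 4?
No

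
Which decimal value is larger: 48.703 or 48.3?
48.703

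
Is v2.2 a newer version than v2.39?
No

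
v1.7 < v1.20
True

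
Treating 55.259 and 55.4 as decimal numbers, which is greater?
55.4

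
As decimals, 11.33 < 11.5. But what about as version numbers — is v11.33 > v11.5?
True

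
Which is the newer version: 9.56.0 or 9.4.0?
9.56.0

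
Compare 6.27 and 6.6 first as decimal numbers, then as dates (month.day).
As decimals: 6.27 < 6.6. As dates: 6/27 is later than 6/6 (day 27 > day 6).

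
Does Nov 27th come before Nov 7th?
No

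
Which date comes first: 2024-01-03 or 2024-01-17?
2024-01-03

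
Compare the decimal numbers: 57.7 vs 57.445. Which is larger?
57.7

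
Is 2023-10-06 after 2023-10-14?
No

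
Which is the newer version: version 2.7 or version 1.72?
version 2.7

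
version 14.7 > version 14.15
False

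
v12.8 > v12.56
False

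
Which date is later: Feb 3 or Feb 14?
Feb 14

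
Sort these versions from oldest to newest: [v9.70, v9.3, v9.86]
[v9.3, v9.70, v9.86]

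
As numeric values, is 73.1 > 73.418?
False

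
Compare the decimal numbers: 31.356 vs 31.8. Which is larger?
31.8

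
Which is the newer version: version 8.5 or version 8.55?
version 8.55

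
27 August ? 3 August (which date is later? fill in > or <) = >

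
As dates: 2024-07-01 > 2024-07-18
False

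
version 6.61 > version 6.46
True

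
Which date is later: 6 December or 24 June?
6 December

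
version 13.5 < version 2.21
False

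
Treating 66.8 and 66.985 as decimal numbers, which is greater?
66.985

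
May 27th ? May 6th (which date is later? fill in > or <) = >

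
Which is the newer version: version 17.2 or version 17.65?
version 17.65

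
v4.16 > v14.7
False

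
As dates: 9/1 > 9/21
False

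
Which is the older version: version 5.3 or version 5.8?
version 5.3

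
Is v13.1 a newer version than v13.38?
No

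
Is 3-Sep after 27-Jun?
Yes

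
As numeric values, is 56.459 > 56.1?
True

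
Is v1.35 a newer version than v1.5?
Yes. Version numbers are compared segment by segment as integers, not as decimals: minor version 35 > 5, so v1.35 > v1.5 (even though the decimal 1.35 < 1.5).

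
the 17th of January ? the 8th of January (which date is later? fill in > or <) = >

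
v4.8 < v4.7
False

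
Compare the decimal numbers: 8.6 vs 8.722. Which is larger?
8.722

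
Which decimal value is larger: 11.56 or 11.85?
11.85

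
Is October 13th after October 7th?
Yes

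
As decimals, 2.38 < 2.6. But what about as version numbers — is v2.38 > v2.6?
True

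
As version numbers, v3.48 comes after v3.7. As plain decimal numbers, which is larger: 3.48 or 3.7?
3.7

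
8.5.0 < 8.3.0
False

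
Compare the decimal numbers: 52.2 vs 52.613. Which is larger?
52.613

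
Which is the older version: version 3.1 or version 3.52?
version 3.1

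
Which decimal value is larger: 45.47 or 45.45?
45.47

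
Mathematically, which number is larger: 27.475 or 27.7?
27.7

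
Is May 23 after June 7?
No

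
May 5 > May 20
False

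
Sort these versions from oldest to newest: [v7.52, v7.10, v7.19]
[v7.10, v7.19, v7.52]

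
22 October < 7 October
False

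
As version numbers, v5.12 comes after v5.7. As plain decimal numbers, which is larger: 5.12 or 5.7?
5.7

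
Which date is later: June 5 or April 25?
June 5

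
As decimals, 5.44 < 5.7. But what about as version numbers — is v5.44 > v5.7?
True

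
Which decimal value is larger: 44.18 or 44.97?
44.97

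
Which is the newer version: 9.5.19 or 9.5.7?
9.5.19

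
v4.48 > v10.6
False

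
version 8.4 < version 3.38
False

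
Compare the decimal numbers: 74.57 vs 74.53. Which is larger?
74.57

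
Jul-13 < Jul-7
False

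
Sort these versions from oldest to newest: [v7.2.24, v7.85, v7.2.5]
[v7.2.5, v7.2.24, v7.85]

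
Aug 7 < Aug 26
True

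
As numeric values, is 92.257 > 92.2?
True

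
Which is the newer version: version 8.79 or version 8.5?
version 8.79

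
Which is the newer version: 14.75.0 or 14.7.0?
14.75.0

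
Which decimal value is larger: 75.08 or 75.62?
75.62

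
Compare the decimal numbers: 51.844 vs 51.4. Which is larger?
51.844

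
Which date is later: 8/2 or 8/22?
8/22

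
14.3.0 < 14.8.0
True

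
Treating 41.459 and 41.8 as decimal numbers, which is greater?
41.8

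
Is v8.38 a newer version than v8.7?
Yes. Version numbers are compared segment by segment as integers, not as decimals: minor version 38 > 7, so v8.38 > v8.7 (even though the decimal 8.38 < 8.7).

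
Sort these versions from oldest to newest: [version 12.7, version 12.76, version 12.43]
[version 12.7, version 12.43, version 12.76]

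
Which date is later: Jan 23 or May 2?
May 2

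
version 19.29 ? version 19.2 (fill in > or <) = >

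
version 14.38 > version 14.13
True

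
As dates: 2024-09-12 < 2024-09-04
False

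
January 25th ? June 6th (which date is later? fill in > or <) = <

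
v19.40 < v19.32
False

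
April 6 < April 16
True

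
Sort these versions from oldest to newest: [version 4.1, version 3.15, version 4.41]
[version 3.15, version 4.1, version 4.41]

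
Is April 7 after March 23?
Yes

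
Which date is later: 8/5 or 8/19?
8/19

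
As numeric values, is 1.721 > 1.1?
True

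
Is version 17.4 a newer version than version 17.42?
No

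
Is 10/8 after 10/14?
No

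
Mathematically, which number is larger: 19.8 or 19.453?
19.8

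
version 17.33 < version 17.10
False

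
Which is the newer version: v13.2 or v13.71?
v13.71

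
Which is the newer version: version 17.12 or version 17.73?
version 17.73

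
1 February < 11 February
True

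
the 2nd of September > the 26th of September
False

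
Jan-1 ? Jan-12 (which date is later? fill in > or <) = <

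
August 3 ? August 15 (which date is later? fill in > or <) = <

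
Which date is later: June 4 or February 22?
June 4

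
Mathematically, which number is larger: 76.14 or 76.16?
76.16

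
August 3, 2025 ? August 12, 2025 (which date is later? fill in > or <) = <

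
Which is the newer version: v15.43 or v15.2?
v15.43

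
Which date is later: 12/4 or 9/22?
12/4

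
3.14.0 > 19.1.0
False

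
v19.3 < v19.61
True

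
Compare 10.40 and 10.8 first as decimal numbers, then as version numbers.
As decimals: 10.40 < 10.8. As versions: v10.40 > v10.8 (minor version 40 > 8).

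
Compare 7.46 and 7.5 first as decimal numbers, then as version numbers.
As decimals: 7.46 < 7.5. As versions: v7.46 > v7.5 (minor version 46 > 5).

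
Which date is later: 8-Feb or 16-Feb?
16-Feb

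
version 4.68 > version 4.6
True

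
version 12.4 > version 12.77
False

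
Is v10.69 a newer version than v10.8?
Yes. Version numbers are compared segment by segment as integers, not as decimals: minor version 69 > 8, so v10.69 > v10.8 (even though the decimal 10.69 < 10.8).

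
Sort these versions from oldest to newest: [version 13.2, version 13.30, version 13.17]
[version 13.2, version 13.17, version 13.30]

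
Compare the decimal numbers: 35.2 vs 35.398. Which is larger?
35.398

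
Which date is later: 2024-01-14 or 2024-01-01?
2024-01-14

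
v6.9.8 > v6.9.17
False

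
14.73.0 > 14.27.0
True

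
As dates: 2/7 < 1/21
False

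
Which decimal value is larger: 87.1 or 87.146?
87.146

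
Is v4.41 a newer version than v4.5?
Yes. Version numbers are compared segment by segment as integers, not as decimals: minor version 41 > 5, so v4.41 > v4.5 (even though the decimal 4.41 < 4.5).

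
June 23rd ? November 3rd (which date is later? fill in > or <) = <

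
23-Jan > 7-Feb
False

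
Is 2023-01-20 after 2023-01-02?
Yes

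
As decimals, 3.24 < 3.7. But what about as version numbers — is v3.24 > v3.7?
True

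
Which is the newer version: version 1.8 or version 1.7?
version 1.8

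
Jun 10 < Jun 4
False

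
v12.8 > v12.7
True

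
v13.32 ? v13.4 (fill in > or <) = >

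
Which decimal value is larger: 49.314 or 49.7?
49.7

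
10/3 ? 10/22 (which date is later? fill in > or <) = <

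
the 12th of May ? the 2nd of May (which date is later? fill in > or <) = >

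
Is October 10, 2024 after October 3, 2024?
Yes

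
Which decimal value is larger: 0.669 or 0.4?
0.669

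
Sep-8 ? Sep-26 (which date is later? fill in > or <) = <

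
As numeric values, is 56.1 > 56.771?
False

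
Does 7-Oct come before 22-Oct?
Yes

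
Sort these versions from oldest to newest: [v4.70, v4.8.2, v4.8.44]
[v4.8.2, v4.8.44, v4.70]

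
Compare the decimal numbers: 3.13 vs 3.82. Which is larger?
3.82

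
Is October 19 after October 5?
Yes. Day 19 comes after day 5 in October — this is a date comparison, not a decimal one (the decimal 10.19 would be smaller than 10.5).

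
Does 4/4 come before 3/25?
No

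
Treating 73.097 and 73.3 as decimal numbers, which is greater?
73.3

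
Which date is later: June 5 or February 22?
June 5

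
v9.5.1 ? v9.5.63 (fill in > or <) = <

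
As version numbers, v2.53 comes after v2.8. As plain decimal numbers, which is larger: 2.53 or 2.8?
2.8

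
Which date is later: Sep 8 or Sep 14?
Sep 14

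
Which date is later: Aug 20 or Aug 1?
Aug 20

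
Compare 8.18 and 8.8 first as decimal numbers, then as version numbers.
As decimals: 8.18 < 8.8. As versions: v8.18 > v8.8 (minor version 18 > 8).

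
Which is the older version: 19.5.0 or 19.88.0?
19.5.0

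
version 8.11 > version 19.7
False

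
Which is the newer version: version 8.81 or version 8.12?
version 8.81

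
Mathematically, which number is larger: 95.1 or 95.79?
95.79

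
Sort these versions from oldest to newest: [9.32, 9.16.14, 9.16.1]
[9.16.1, 9.16.14, 9.32]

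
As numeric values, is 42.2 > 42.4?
False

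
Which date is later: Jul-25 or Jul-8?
Jul-25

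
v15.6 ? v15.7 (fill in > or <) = <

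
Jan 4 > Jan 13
False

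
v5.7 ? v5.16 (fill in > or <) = <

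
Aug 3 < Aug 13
True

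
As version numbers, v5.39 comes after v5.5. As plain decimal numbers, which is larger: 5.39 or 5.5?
5.5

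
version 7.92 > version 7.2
True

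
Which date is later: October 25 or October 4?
October 25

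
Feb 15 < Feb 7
False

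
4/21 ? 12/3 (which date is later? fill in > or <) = <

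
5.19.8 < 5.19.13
True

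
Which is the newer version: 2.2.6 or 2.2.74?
2.2.74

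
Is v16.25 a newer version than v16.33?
No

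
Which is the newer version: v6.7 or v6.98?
v6.98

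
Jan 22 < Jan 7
False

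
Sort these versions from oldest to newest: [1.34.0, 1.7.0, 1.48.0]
[1.7.0, 1.34.0, 1.48.0]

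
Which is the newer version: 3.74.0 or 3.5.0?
3.74.0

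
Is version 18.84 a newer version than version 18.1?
Yes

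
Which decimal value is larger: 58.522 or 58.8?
58.8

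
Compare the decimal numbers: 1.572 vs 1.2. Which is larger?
1.572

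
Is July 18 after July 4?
Yes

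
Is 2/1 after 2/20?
No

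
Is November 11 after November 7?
Yes. Day 11 comes after day 7 in November — this is a date comparison, not a decimal one (the decimal 11.11 would be smaller than 11.7).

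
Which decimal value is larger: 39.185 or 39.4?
39.4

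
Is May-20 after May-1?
Yes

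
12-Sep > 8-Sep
True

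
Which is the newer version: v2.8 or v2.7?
v2.8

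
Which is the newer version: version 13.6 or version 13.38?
version 13.38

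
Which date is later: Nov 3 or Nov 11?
Nov 11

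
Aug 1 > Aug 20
False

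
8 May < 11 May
True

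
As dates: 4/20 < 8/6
True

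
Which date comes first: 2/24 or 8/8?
2/24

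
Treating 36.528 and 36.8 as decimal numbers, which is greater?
36.8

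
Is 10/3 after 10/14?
No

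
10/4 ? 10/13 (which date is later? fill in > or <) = <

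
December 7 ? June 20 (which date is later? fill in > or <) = >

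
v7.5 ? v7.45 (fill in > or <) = <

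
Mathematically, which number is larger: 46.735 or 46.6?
46.735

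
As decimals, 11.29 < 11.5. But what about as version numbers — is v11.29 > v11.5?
True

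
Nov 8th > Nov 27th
False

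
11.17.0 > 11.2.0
True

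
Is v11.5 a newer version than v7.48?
Yes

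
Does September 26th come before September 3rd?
No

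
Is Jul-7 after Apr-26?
Yes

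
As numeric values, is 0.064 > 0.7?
False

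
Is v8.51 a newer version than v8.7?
Yes. Version numbers are compared segment by segment as integers, not as decimals: minor version 51 > 7, so v8.51 > v8.7 (even though the decimal 8.51 < 8.7).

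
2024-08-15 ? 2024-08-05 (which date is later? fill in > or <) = >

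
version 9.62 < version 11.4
True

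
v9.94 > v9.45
True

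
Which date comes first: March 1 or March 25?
March 1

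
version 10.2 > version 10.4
False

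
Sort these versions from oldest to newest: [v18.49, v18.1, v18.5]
[v18.1, v18.5, v18.49]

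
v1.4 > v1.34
False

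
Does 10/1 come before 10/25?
Yes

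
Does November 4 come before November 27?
Yes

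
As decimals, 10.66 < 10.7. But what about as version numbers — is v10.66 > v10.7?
True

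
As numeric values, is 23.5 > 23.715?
False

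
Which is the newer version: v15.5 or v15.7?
v15.7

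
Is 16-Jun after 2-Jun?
Yes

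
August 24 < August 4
False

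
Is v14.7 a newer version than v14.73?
No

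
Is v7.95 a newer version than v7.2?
Yes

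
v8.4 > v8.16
False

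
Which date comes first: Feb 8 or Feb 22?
Feb 8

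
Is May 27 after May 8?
Yes. Day 27 comes after day 8 in May — this is a date comparison, not a decimal one (the decimal 5.27 would be smaller than 5.8).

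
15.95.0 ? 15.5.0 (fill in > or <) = >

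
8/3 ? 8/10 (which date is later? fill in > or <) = <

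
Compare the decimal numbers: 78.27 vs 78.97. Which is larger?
78.97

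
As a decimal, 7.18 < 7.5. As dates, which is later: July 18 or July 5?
July 18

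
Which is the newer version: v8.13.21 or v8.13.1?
v8.13.21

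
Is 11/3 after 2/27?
Yes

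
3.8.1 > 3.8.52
False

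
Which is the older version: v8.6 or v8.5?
v8.5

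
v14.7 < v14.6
False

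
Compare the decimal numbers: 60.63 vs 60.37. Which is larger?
60.63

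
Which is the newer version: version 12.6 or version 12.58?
version 12.58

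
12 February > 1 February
True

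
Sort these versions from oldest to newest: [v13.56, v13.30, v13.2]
[v13.2, v13.30, v13.56]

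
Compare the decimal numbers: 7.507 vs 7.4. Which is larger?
7.507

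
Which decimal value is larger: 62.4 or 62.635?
62.635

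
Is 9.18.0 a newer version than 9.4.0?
Yes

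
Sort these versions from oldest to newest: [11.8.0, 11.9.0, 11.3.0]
[11.3.0, 11.8.0, 11.9.0]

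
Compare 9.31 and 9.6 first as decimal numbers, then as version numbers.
As decimals: 9.31 < 9.6. As versions: v9.31 > v9.6 (minor version 31 > 6).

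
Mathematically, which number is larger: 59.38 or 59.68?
59.68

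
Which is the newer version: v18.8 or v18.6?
v18.8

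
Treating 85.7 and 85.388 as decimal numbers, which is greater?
85.7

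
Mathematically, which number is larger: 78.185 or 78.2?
78.2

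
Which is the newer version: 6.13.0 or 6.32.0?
6.32.0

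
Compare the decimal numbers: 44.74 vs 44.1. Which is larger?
44.74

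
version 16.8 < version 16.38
True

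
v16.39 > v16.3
True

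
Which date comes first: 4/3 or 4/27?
4/3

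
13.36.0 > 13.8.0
True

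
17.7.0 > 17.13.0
False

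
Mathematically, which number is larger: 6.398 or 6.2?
6.398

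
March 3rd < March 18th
True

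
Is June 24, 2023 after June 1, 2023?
Yes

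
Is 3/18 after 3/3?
Yes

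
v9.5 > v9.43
False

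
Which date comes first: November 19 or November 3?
November 3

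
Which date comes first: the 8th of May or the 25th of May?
the 8th of May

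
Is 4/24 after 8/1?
No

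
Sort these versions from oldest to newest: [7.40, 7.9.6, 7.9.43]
[7.9.6, 7.9.43, 7.40]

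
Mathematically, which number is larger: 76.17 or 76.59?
76.59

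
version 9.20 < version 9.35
True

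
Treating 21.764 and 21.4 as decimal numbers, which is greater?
21.764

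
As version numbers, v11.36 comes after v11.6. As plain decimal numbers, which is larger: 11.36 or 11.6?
11.6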